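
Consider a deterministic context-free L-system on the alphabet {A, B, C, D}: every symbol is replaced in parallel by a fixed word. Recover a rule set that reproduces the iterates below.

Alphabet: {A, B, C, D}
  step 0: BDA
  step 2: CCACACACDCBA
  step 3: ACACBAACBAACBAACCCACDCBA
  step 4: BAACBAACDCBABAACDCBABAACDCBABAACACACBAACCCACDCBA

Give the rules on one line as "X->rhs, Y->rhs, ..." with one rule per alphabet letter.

  step 3 ⇒ step 4: ACACBAACBAACBAACCCACDCBA ⇒ BA·AC·BA·AC·DC·BA·BA·AC·DC·BA·BA·AC·DC·BA·BA·AC·AC·AC·BA·AC·CC·AC·DC·BA
    A ↦ BA
    B ↦ DC
    C ↦ AC
    D ↦ CC

A->BA, B->DC, C->AC, D->CC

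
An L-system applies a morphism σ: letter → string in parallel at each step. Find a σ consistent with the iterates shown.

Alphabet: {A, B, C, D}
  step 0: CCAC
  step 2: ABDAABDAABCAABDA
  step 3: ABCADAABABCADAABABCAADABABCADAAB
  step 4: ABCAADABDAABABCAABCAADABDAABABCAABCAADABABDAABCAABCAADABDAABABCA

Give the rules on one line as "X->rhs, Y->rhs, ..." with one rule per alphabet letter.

  step 3 ⇒ step 4: ABCADAABABCADAABABCAADABABCADAAB ⇒ AB·CA·AD·AB·DA·AB·AB·CA·AB·CA·AD·AB·DA·AB·AB·CA·AB·CA·AD·AB·AB·DA·AB·CA·AB·CA·AD·AB·DA·AB·AB·CA
    A ↦ AB
    B ↦ CA
    C ↦ AD
    D ↦ DA

A->AB, B->CA, C->AD, D->DA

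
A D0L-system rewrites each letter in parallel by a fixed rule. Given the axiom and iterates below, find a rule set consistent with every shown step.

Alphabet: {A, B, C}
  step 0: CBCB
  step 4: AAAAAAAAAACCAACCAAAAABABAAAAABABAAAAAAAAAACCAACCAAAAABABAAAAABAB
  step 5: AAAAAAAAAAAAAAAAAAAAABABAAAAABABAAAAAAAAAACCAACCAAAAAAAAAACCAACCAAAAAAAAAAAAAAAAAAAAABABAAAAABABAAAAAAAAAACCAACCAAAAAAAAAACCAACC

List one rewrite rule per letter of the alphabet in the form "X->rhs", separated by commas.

  step 4 ⇒ step 5: AAAAAAAAAACCAACCAAAAABABAAAAABABAAAAAAAAAACCAACCAAAAABABAAAAABAB ⇒ AA·AA·AA·AA·AA·AA·AA·AA·AA·AA·AB·AB·AA·AA·AB·AB·AA·AA·AA·AA·AA·CC·AA·CC·AA·AA·AA·AA·AA·CC·AA·CC·AA·AA·AA·AA·AA·AA·AA·AA·AA·AA·AB·AB·AA·AA·AB·AB·AA·AA·AA·AA·AA·CC·AA·CC·AA·AA·AA·AA·AA·CC·AA·CC
    A ↦ AA
    B ↦ CC
    C ↦ AB

A->AA, B->CC, C->AB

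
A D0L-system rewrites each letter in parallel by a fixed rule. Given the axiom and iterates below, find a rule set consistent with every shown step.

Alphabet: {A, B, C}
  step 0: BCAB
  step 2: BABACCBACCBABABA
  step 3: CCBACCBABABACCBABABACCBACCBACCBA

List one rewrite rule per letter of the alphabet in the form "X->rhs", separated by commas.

A->BA, B->CC, C->BA

  step 2 ⇒ step 3: BABACCBACCBABABA ⇒ CC·BA·CC·BA·BA·BA·CC·BA·BA·BA·CC·BA·CC·BA·CC·BA
    A ↦ BA
    B ↦ CC
    C ↦ BA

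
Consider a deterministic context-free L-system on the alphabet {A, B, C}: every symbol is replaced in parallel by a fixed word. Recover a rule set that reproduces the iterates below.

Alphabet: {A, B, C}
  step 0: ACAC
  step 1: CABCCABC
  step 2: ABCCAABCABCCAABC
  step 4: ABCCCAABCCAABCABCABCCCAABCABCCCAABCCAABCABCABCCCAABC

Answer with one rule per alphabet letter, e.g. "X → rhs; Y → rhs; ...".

  step 1 ⇒ step 2: CABCCABC ⇒ ABC·C·A·ABC·ABC·C·A·ABC
    A ↦ C
    B ↦ A
    C ↦ ABC

A->C, B->A, C->ABC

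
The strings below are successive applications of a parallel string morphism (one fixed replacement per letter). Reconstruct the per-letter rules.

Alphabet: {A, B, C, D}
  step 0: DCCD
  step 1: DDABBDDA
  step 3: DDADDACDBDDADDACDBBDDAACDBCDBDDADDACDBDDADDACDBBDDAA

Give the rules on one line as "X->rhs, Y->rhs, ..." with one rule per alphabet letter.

  step 0 ⇒ step 1: DCCD ⇒ DDA·B·B·DDA
    C ↦ B
    D ↦ DDA
    A ↦ CDB  (constrained at step 1)
    B ↦ A  (constrained at step 1)

A->CDB, B->A, C->B, D->DDA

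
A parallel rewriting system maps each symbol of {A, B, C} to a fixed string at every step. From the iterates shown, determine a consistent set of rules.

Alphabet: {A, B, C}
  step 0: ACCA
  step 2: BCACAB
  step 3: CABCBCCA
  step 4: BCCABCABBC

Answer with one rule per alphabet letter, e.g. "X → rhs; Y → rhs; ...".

  step 3 ⇒ step 4: CABCBCCA ⇒ B·C·CA·B·CA·B·B·C
    A ↦ C
    B ↦ CA
    C ↦ B

A->C, B->CA, C->B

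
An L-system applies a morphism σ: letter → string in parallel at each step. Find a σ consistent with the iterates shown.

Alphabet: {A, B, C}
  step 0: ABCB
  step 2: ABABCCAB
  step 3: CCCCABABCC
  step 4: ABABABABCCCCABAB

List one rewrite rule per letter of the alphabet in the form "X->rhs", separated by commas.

A->C, B->C, C->AB

  step 3 ⇒ step 4: CCCCABABCC ⇒ AB·AB·AB·AB·C·C·C·C·AB·AB
    A ↦ C
    B ↦ C
    C ↦ AB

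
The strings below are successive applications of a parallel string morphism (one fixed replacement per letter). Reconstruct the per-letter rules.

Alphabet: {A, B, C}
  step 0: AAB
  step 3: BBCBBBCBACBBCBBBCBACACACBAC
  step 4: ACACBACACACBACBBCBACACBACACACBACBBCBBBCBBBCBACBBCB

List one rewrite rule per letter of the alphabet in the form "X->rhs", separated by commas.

A->BBC, B->AC, C->B

  step 3 ⇒ step 4: BBCBBBCBACBBCBBBCBACACACBAC ⇒ AC·AC·B·AC·AC·AC·B·AC·BBC·B·AC·AC·B·AC·AC·AC·B·AC·BBC·B·BBC·B·BBC·B·AC·BBC·B
    A ↦ BBC
    B ↦ AC
    C ↦ B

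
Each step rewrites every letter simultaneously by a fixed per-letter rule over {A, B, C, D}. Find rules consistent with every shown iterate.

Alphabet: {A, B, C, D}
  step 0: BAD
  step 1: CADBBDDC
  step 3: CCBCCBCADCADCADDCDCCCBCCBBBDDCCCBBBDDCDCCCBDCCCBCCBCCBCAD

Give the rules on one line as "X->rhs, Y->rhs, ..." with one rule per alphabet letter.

  step 0 ⇒ step 1: BAD ⇒ CAD·BBD·DC
    A ↦ BBD
    B ↦ CAD
    D ↦ DC
    C ↦ CCB  (constrained at step 1)

A->BBD, B->CAD, C->CCB, D->DC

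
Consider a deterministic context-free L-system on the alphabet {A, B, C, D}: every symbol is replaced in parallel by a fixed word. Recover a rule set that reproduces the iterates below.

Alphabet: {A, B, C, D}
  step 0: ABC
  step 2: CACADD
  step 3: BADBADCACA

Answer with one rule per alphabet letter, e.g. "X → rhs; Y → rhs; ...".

  step 2 ⇒ step 3: CACADD ⇒ BA·D·BA·D·CA·CA
    A ↦ D
    C ↦ BA
    D ↦ CA
    B ↦ D  (constrained at step 0)

A->D, B->D, C->BA, D->CA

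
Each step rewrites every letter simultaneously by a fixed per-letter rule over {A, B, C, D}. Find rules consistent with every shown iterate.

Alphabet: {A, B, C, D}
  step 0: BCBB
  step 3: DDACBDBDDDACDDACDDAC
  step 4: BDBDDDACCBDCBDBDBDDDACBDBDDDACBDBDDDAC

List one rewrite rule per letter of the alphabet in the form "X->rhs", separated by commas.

A->DD, B->C, C->AC, D->BD

  step 3 ⇒ step 4: DDACBDBDDDACDDACDDAC ⇒ BD·BD·DD·AC·C·BD·C·BD·BD·BD·DD·AC·BD·BD·DD·AC·BD·BD·DD·AC
    A ↦ DD
    B ↦ C
    C ↦ AC
    D ↦ BD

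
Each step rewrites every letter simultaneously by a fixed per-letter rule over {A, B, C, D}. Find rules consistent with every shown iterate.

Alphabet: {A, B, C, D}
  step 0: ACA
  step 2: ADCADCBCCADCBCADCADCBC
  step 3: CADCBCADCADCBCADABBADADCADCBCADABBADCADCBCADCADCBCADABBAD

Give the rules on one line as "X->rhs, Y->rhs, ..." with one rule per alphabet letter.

A->CAD, B->ABB, C->AD, D->CBC

  step 2 ⇒ step 3: ADCADCBCCADCBCADCADCBC ⇒ CAD·CBC·AD·CAD·CBC·AD·ABB·AD·AD·CAD·CBC·AD·ABB·AD·CAD·CBC·AD·CAD·CBC·AD·ABB·AD
    A ↦ CAD
    B ↦ ABB
    C ↦ AD
    D ↦ CBC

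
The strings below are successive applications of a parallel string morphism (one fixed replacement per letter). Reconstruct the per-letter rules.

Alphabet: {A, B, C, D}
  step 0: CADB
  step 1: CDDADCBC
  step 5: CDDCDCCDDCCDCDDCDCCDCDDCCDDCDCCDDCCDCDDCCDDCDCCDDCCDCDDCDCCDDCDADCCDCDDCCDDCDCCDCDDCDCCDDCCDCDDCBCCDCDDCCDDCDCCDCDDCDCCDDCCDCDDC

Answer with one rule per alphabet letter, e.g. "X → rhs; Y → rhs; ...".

A->DA, B->BC, C->CD, D->DC

  step 0 ⇒ step 1: CADB ⇒ CD·DA·DC·BC
    A ↦ DA
    B ↦ BC
    C ↦ CD
    D ↦ DC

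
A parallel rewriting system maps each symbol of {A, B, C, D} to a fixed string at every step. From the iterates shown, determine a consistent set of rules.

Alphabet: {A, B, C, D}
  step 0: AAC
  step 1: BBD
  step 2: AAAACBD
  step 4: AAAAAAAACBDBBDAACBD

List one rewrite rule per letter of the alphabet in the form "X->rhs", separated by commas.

  step 1 ⇒ step 2: BBD ⇒ AA·AA·CBD
    B ↦ AA
    D ↦ CBD
  step 0 ⇒ step 1: AAC ⇒ B·B·D
    A ↦ B
  step 0 ⇒ step 1: AAC ⇒ B·B·D
    C ↦ D

A->B, B->AA, C->D, D->CBD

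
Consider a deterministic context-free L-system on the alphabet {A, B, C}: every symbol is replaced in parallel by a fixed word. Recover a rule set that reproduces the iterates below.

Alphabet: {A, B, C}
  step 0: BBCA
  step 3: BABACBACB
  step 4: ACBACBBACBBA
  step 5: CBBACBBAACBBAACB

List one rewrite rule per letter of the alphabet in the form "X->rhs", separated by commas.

  step 4 ⇒ step 5: ACBACBBACBBA ⇒ CB·B·A·CB·B·A·A·CB·B·A·A·CB
    A ↦ CB
    B ↦ A
    C ↦ B

A->CB, B->A, C->B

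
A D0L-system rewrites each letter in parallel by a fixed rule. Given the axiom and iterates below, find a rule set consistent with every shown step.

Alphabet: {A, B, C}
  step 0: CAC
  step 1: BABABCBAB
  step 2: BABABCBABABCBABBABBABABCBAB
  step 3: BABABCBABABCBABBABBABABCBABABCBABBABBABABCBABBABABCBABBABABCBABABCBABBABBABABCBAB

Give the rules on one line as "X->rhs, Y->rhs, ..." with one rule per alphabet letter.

A->ABC, B->BAB, C->BAB

  step 2 ⇒ step 3: BABABCBABABCBABBABBABABCBAB ⇒ BAB·ABC·BAB·ABC·BAB·BAB·BAB·ABC·BAB·ABC·BAB·BAB·BAB·ABC·BAB·BAB·ABC·BAB·BAB·ABC·BAB·ABC·BAB·BAB·BAB·ABC·BAB
    A ↦ ABC
    B ↦ BAB
    C ↦ BAB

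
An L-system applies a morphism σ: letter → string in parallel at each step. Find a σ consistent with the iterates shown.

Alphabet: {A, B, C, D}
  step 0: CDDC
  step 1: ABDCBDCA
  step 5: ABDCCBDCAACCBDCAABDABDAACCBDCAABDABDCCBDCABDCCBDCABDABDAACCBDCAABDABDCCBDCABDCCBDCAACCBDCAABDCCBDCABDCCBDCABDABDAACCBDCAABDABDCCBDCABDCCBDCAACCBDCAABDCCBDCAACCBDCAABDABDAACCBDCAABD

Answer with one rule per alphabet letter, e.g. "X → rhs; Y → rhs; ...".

  step 0 ⇒ step 1: CDDC ⇒ A·BDC·BDC·A
    C ↦ A
    D ↦ BDC
    A ↦ ABD  (constrained at step 1)
    B ↦ CC  (constrained at step 1)

A->ABD, B->CC, C->A, D->BDC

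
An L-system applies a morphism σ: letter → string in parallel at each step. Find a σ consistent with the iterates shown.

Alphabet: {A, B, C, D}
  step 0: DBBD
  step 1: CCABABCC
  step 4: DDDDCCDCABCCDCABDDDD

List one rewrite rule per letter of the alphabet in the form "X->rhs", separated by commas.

A->C, B->AB, C->D, D->CC

  step 0 ⇒ step 1: DBBD ⇒ CC·AB·AB·CC
    B ↦ AB
    D ↦ CC
    A ↦ C  (constrained at step 1)
    C ↦ D  (constrained at step 1)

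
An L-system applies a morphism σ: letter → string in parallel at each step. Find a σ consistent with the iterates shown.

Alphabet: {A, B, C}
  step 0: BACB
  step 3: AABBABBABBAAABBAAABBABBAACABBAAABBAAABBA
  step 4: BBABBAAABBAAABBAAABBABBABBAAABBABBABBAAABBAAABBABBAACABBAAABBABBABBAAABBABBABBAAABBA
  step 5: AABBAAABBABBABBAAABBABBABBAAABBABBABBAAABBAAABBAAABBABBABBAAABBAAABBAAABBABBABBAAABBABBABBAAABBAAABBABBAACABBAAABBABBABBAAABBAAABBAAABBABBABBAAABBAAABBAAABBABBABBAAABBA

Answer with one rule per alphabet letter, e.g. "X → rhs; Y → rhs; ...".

  step 4 ⇒ step 5: BBABBAAABBAAABBAAABBABBABBAAABBABBABBAAABBAAABBABBAACABBAAABBABBABBAAABBABBABBAAABBA ⇒ A·A·BBA·A·A·BBA·BBA·BBA·A·A·BBA·BBA·BBA·A·A·BBA·BBA·BBA·A·A·BBA·A·A·BBA·A·A·BBA·BBA·BBA·A·A·BBA·A·A·BBA·A·A·BBA·BBA·BBA·A·A·BBA·BBA·BBA·A·A·BBA·A·A·BBA·BBA·ACA·BBA·A·A·BBA·BBA·BBA·A·A·BBA·A·A·BBA·A·A·BBA·BBA·BBA·A·A·BBA·A·A·BBA·A·A·BBA·BBA·BBA·A·A·BBA
    A ↦ BBA
    B ↦ A
    C ↦ ACA

A->BBA, B->A, C->ACA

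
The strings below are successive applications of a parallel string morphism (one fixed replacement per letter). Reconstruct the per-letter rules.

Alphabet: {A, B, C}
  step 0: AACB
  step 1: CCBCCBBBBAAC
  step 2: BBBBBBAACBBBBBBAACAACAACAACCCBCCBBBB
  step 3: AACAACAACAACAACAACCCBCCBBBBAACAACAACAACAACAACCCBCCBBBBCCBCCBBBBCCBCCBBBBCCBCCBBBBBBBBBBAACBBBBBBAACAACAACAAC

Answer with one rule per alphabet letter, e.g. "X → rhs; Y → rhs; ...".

  step 2 ⇒ step 3: BBBBBBAACBBBBBBAACAACAACAACCCBCCBBBB ⇒ AAC·AAC·AAC·AAC·AAC·AAC·CCB·CCB·BBB·AAC·AAC·AAC·AAC·AAC·AAC·CCB·CCB·BBB·CCB·CCB·BBB·CCB·CCB·BBB·CCB·CCB·BBB·BBB·BBB·AAC·BBB·BBB·AAC·AAC·AAC·AAC
    A ↦ CCB
    B ↦ AAC
    C ↦ BBB

A->CCB, B->AAC, C->BBB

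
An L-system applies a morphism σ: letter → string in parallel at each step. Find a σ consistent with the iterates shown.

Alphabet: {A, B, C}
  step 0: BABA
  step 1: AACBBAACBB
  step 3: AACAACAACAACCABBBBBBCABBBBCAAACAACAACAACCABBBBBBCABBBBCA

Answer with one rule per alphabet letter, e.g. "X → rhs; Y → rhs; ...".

A->BB, B->AAC, C->CA

  step 0 ⇒ step 1: BABA ⇒ AAC·BB·AAC·BB
    A ↦ BB
    B ↦ AAC
    C ↦ CA  (constrained at step 1)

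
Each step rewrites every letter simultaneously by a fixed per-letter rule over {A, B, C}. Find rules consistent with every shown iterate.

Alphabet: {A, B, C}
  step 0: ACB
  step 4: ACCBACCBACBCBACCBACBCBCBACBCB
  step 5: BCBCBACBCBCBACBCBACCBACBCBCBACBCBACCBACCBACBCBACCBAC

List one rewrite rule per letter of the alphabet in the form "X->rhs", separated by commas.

A->B, B->AC, C->CB

  step 4 ⇒ step 5: ACCBACCBACBCBACCBACBCBCBACBCB ⇒ B·CB·CB·AC·B·CB·CB·AC·B·CB·AC·CB·AC·B·CB·CB·AC·B·CB·AC·CB·AC·CB·AC·B·CB·AC·CB·AC
    A ↦ B
    B ↦ AC
    C ↦ CB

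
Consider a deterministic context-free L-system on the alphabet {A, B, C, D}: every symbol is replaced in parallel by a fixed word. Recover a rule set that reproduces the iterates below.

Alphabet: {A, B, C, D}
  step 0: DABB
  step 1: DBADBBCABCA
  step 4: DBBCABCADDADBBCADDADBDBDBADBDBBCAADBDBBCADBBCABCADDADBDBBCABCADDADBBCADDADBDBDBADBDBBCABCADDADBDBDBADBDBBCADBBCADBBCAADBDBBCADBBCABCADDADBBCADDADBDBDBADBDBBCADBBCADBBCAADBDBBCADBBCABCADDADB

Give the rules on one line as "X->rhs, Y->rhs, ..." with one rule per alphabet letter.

A->ADB, B->BCA, C->DD, D->DB

  step 0 ⇒ step 1: DABB ⇒ DB·ADB·BCA·BCA
    A ↦ ADB
    B ↦ BCA
    D ↦ DB
    C ↦ DD  (constrained at step 1)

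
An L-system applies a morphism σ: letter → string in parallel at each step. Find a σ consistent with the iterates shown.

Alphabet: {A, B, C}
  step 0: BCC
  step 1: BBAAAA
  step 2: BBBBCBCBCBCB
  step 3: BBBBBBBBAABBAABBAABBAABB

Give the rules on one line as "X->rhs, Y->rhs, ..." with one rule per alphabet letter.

A->CB, B->BB, C->AA

  step 2 ⇒ step 3: BBBBCBCBCBCB ⇒ BB·BB·BB·BB·AA·BB·AA·BB·AA·BB·AA·BB
    B ↦ BB
    C ↦ AA
  step 1 ⇒ step 2: BBAAAA ⇒ BB·BB·CB·CB·CB·CB
    A ↦ CB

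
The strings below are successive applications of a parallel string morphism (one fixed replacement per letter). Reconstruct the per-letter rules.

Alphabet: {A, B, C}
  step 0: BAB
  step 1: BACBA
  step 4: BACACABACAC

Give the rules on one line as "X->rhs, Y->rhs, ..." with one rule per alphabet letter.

  step 0 ⇒ step 1: BAB ⇒ BA·C·BA
    A ↦ C
    B ↦ BA
    C ↦ A  (constrained at step 1)

A->C, B->BA, C->A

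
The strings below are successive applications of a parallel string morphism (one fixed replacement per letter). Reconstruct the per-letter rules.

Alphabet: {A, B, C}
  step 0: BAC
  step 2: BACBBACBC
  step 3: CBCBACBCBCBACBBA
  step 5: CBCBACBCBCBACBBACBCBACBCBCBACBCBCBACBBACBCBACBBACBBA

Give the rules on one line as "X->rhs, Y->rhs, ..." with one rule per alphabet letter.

  step 2 ⇒ step 3: BACBBACBC ⇒ CB·C·BA·CB·CB·C·BA·CB·BA
    A ↦ C
    B ↦ CB
    C ↦ BA

A->C, B->CB, C->BA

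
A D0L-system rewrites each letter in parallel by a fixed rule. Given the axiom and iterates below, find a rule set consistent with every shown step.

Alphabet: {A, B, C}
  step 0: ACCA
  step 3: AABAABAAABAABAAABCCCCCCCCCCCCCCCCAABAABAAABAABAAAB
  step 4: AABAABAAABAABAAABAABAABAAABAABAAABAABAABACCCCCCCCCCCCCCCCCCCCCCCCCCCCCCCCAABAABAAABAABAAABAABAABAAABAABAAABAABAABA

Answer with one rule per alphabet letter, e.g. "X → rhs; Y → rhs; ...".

A->AAB, B->A, C->CC

  step 3 ⇒ step 4: AABAABAAABAABAAABCCCCCCCCCCCCCCCCAABAABAAABAABAAAB ⇒ AAB·AAB·A·AAB·AAB·A·AAB·AAB·AAB·A·AAB·AAB·A·AAB·AAB·AAB·A·CC·CC·CC·CC·CC·CC·CC·CC·CC·CC·CC·CC·CC·CC·CC·CC·AAB·AAB·A·AAB·AAB·A·AAB·AAB·AAB·A·AAB·AAB·A·AAB·AAB·AAB·A
    A ↦ AAB
    B ↦ A
    C ↦ CC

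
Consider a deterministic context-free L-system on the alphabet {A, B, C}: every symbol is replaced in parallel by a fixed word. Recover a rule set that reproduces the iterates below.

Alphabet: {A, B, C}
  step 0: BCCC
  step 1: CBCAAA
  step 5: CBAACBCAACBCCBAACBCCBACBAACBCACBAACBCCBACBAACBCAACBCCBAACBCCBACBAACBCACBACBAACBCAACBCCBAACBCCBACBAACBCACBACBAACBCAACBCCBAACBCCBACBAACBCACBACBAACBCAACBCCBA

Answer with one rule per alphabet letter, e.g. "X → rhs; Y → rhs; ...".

A->CBA, B->CBC, C->A

  step 0 ⇒ step 1: BCCC ⇒ CBC·A·A·A
    B ↦ CBC
    C ↦ A
    A ↦ CBA  (constrained at step 1)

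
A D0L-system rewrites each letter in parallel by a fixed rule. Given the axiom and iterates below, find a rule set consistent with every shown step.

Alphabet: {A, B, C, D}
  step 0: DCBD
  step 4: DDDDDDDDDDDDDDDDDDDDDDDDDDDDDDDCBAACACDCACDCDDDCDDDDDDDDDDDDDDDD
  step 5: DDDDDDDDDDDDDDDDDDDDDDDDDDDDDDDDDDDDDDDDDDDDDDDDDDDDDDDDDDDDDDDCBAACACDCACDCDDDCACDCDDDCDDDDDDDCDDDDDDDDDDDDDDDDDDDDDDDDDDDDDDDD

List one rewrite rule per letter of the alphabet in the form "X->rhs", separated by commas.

  step 4 ⇒ step 5: DDDDDDDDDDDDDDDDDDDDDDDDDDDDDDDCBAACACDCACDCDDDCDDDDDDDDDDDDDDDD ⇒ DD·DD·DD·DD·DD·DD·DD·DD·DD·DD·DD·DD·DD·DD·DD·DD·DD·DD·DD·DD·DD·DD·DD·DD·DD·DD·DD·DD·DD·DD·DD·DC·BA·AC·AC·DC·AC·DC·DD·DC·AC·DC·DD·DC·DD·DD·DD·DC·DD·DD·DD·DD·DD·DD·DD·DD·DD·DD·DD·DD·DD·DD·DD·DD
    A ↦ AC
    B ↦ BA
    C ↦ DC
    D ↦ DD

A->AC, B->BA, C->DC, D->DD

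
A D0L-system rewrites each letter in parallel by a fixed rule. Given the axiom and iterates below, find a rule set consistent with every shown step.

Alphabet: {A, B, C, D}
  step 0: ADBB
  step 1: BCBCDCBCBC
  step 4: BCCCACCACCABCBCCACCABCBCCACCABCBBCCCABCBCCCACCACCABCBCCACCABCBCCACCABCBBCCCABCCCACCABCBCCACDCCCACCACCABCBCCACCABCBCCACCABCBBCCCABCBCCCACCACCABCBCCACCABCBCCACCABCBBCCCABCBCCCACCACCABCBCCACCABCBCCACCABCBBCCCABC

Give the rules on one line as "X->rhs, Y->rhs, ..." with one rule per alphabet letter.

  step 0 ⇒ step 1: ADBB ⇒ BCB·CDC·BC·BC
    A ↦ BCB
    B ↦ BC
    D ↦ CDC
    C ↦ CCA  (constrained at step 1)

A->BCB, B->BC, C->CCA, D->CDC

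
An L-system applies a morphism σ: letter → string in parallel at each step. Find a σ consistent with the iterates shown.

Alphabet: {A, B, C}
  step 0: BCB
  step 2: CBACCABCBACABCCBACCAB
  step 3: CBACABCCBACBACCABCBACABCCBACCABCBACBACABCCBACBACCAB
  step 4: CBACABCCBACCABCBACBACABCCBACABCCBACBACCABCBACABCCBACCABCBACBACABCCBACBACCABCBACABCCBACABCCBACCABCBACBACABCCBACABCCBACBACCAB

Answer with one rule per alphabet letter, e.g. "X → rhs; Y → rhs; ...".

A->C, B->CAB, C->CBA

  step 3 ⇒ step 4: CBACABCCBACBACCABCBACABCCBACCABCBACBACABCCBACBACCAB ⇒ CBA·CAB·C·CBA·C·CAB·CBA·CBA·CAB·C·CBA·CAB·C·CBA·CBA·C·CAB·CBA·CAB·C·CBA·C·CAB·CBA·CBA·CAB·C·CBA·CBA·C·CAB·CBA·CAB·C·CBA·CAB·C·CBA·C·CAB·CBA·CBA·CAB·C·CBA·CAB·C·CBA·CBA·C·CAB
    A ↦ C
    B ↦ CAB
    C ↦ CBA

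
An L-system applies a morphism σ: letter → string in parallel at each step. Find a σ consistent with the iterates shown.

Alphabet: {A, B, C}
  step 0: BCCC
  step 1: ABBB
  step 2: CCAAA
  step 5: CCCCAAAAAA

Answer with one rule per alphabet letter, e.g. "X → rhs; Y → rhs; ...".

  step 1 ⇒ step 2: ABBB ⇒ CC·A·A·A
    A ↦ CC
    B ↦ A
  step 0 ⇒ step 1: BCCC ⇒ A·B·B·B
    C ↦ B

A->CC, B->A, C->B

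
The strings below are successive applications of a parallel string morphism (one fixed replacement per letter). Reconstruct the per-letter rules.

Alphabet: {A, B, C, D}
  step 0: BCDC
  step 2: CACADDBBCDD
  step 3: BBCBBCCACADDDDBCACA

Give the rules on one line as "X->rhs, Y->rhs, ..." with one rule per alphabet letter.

  step 2 ⇒ step 3: CACADDBBCDD ⇒ B·BC·B·BC·CA·CA·DD·DD·B·CA·CA
    A ↦ BC
    B ↦ DD
    C ↦ B
    D ↦ CA

A->BC, B->DD, C->B, D->CA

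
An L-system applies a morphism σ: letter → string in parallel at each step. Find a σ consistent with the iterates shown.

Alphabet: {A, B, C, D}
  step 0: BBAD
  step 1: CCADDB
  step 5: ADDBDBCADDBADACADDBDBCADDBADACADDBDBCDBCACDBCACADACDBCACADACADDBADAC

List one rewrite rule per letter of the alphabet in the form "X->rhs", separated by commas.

  step 0 ⇒ step 1: BBAD ⇒ C·C·AD·DB
    A ↦ AD
    B ↦ C
    D ↦ DB
    C ↦ AC  (constrained at step 1)

A->AD, B->C, C->AC, D->DB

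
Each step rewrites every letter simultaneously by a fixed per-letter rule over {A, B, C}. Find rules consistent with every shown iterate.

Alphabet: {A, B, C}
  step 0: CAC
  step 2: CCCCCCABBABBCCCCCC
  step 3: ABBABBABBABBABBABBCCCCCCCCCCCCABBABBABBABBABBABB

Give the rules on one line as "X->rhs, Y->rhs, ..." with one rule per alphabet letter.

A->CC, B->CC, C->ABB

  step 2 ⇒ step 3: CCCCCCABBABBCCCCCC ⇒ ABB·ABB·ABB·ABB·ABB·ABB·CC·CC·CC·CC·CC·CC·ABB·ABB·ABB·ABB·ABB·ABB
    A ↦ CC
    B ↦ CC
    C ↦ ABB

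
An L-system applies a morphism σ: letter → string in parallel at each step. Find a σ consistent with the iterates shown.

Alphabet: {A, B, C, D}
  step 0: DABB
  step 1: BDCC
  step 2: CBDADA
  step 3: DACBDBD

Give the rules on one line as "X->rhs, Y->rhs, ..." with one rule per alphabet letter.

A->D, B->C, C->DA, D->B

  step 2 ⇒ step 3: CBDADA ⇒ DA·C·B·D·B·D
    A ↦ D
    B ↦ C
    C ↦ DA
    D ↦ B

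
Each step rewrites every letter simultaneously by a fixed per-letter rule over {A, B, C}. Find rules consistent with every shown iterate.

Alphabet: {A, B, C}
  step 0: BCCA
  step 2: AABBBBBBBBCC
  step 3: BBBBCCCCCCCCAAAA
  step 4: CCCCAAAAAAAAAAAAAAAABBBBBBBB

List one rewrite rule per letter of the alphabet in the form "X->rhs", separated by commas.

  step 3 ⇒ step 4: BBBBCCCCCCCCAAAA ⇒ C·C·C·C·AA·AA·AA·AA·AA·AA·AA·AA·BB·BB·BB·BB
    A ↦ BB
    B ↦ C
    C ↦ AA

A->BB, B->C, C->AA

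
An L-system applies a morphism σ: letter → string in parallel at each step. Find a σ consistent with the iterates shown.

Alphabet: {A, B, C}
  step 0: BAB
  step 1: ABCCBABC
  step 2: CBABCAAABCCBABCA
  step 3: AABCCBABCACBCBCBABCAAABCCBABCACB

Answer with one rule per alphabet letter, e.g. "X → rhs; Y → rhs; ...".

A->CB, B->ABC, C->A

  step 2 ⇒ step 3: CBABCAAABCCBABCA ⇒ A·ABC·CB·ABC·A·CB·CB·CB·ABC·A·A·ABC·CB·ABC·A·CB
    A ↦ CB
    B ↦ ABC
    C ↦ A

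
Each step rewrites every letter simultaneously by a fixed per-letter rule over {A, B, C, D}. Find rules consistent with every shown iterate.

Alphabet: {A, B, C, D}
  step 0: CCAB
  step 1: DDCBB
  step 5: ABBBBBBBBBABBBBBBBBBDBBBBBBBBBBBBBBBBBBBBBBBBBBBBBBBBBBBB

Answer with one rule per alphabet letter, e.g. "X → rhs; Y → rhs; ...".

A->C, B->BB, C->D, D->AB

  step 0 ⇒ step 1: CCAB ⇒ D·D·C·BB
    A ↦ C
    B ↦ BB
    C ↦ D
    D ↦ AB  (constrained at step 1)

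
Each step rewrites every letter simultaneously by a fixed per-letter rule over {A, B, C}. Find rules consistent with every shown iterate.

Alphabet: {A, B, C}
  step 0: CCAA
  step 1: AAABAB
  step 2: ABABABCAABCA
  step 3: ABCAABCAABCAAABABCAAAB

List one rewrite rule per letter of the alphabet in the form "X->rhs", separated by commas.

A->AB, B->CA, C->A

  step 2 ⇒ step 3: ABABABCAABCA ⇒ AB·CA·AB·CA·AB·CA·A·AB·AB·CA·A·AB
    A ↦ AB
    B ↦ CA
    C ↦ A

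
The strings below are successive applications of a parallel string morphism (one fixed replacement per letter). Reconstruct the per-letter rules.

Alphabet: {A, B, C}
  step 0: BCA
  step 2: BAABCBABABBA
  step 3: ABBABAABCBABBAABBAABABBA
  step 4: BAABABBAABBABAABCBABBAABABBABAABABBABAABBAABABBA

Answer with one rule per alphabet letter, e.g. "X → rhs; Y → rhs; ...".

  step 3 ⇒ step 4: ABBABAABCBABBAABBAABABBA ⇒ BA·AB·AB·BA·AB·BA·BA·AB·CB·AB·BA·AB·AB·BA·BA·AB·AB·BA·BA·AB·BA·AB·AB·BA
    A ↦ BA
    B ↦ AB
    C ↦ CB

A->BA, B->AB, C->CB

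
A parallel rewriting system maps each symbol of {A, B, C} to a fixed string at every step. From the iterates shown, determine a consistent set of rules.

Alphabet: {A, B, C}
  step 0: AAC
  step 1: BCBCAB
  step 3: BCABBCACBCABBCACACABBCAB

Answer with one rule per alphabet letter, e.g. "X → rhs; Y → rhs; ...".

  step 0 ⇒ step 1: AAC ⇒ BC·BC·AB
    A ↦ BC
    C ↦ AB
    B ↦ AC  (constrained at step 1)

A->BC, B->AC, C->AB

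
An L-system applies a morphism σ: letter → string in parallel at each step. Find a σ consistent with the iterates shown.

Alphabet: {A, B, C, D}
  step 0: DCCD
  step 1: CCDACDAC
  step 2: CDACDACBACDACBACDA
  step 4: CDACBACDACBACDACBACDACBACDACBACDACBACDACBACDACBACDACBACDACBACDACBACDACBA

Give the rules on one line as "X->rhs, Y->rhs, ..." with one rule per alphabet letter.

  step 1 ⇒ step 2: CCDACDAC ⇒ CDA·CDA·C·BA·CDA·C·BA·CDA
    A ↦ BA
    C ↦ CDA
    D ↦ C
    B ↦ C  (constrained at step 2)

A->BA, B->C, C->CDA, D->C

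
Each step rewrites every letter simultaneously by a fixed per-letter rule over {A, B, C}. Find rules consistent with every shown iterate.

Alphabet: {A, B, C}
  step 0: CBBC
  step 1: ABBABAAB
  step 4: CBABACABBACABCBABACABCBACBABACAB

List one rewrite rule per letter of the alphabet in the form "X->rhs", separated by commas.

A->C, B->BA, C->AB

  step 0 ⇒ step 1: CBBC ⇒ AB·BA·BA·AB
    B ↦ BA
    C ↦ AB
    A ↦ C  (constrained at step 1)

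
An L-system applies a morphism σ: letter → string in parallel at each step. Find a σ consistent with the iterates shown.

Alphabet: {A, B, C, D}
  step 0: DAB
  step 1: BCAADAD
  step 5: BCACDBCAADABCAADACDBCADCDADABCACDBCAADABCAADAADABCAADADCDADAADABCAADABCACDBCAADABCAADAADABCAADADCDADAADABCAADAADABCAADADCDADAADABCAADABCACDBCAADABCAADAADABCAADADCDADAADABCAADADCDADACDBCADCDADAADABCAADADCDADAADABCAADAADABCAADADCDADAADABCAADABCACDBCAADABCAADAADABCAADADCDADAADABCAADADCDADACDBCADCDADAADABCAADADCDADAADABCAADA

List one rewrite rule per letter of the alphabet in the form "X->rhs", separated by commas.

  step 0 ⇒ step 1: DAB ⇒ BCA·ADA·D
    A ↦ ADA
    B ↦ D
    D ↦ BCA
    C ↦ CD  (constrained at step 1)

A->ADA, B->D, C->CD, D->BCA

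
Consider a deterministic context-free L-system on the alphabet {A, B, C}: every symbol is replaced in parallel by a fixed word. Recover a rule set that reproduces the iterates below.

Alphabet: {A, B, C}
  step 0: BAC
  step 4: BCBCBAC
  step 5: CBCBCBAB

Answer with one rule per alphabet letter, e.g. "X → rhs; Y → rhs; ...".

  step 4 ⇒ step 5: BCBCBAC ⇒ C·B·C·B·C·BA·B
    A ↦ BA
    B ↦ C
    C ↦ B

A->BA, B->C, C->B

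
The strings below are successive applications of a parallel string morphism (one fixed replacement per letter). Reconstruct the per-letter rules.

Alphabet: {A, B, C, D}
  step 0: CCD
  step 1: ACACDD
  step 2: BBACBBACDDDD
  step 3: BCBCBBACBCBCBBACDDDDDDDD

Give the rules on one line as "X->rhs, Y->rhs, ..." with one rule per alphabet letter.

A->BB, B->BC, C->AC, D->DD

  step 2 ⇒ step 3: BBACBBACDDDD ⇒ BC·BC·BB·AC·BC·BC·BB·AC·DD·DD·DD·DD
    A ↦ BB
    B ↦ BC
    C ↦ AC
    D ↦ DD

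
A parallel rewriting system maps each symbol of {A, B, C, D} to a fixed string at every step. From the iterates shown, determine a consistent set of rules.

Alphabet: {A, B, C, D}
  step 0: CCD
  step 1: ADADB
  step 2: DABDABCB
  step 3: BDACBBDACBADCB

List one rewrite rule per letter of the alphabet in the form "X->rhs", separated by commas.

  step 2 ⇒ step 3: DABDABCB ⇒ B·DA·CB·B·DA·CB·AD·CB
    A ↦ DA
    B ↦ CB
    C ↦ AD
    D ↦ B

A->DA, B->CB, C->AD, D->B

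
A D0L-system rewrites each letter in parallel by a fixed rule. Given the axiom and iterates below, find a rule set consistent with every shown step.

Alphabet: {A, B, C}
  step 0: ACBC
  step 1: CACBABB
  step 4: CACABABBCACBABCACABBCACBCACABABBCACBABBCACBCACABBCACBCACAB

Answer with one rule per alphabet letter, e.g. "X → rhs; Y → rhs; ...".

  step 0 ⇒ step 1: ACBC ⇒ CAC·B·AB·B
    A ↦ CAC
    B ↦ AB
    C ↦ B

A->CAC, B->AB, C->B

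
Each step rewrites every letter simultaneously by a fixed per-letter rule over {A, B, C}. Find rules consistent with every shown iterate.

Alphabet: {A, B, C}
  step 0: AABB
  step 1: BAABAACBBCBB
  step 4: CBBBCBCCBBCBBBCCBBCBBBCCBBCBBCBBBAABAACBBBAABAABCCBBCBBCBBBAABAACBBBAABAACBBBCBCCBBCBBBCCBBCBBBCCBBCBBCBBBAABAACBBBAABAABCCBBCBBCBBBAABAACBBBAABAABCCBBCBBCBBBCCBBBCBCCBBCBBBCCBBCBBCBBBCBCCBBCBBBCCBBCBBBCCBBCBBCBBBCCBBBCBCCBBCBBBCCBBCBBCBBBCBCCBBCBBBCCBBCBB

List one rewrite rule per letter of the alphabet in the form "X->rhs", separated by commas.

A->BAA, B->CBB, C->BC

  step 0 ⇒ step 1: AABB ⇒ BAA·BAA·CBB·CBB
    A ↦ BAA
    B ↦ CBB
    C ↦ BC  (constrained at step 1)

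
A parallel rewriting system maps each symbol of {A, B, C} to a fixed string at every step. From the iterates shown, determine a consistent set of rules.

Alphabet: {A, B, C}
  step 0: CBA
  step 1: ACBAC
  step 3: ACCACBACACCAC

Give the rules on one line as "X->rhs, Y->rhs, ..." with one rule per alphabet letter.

  step 0 ⇒ step 1: CBA ⇒ AC·BA·C
    A ↦ C
    B ↦ BA
    C ↦ AC

A->C, B->BA, C->AC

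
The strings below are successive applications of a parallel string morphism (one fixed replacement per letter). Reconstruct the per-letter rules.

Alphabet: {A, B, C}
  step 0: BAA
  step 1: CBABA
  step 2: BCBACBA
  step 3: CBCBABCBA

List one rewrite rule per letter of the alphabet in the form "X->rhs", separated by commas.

A->BA, B->C, C->B

  step 2 ⇒ step 3: BCBACBA ⇒ C·B·C·BA·B·C·BA
    A ↦ BA
    B ↦ C
    C ↦ B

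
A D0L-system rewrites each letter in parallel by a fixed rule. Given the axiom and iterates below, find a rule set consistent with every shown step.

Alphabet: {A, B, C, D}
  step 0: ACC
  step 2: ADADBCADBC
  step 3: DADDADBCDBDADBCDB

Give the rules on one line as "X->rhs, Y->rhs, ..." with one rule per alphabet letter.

  step 2 ⇒ step 3: ADADBCADBC ⇒ D·AD·D·AD·BC·DB·D·AD·BC·DB
    A ↦ D
    B ↦ BC
    C ↦ DB
    D ↦ AD

A->D, B->BC, C->DB, D->AD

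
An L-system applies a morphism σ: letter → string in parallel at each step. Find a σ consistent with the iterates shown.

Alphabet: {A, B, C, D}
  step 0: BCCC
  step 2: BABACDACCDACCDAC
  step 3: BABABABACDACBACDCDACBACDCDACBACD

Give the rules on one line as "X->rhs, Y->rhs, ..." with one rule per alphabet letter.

A->BA, B->BA, C->CD, D->AC

  step 2 ⇒ step 3: BABACDACCDACCDAC ⇒ BA·BA·BA·BA·CD·AC·BA·CD·CD·AC·BA·CD·CD·AC·BA·CD
    A ↦ BA
    B ↦ BA
    C ↦ CD
    D ↦ AC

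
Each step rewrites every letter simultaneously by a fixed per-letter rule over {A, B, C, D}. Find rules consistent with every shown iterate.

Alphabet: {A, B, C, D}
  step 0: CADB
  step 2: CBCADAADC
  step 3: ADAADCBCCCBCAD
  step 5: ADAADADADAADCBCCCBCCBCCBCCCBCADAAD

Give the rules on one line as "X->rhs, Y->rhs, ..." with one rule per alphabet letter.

  step 2 ⇒ step 3: CBCADAADC ⇒ AD·A·AD·C·BC·C·C·BC·AD
    A ↦ C
    B ↦ A
    C ↦ AD
    D ↦ BC

A->C, B->A, C->AD, D->BC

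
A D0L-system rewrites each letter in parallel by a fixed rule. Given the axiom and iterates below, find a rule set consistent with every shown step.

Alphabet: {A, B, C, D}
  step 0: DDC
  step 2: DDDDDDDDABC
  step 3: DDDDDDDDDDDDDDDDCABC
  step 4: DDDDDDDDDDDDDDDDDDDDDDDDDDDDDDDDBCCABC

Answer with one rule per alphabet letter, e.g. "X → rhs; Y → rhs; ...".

A->C, B->A, C->BC, D->DD

  step 3 ⇒ step 4: DDDDDDDDDDDDDDDDCABC ⇒ DD·DD·DD·DD·DD·DD·DD·DD·DD·DD·DD·DD·DD·DD·DD·DD·BC·C·A·BC
    A ↦ C
    B ↦ A
    C ↦ BC
    D ↦ DD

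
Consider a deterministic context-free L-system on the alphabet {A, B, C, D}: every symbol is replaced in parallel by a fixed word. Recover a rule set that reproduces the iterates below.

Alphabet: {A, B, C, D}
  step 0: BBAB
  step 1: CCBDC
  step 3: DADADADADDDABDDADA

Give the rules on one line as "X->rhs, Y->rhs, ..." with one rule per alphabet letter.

  step 0 ⇒ step 1: BBAB ⇒ C·C·BD·C
    A ↦ BD
    B ↦ C
    C ↦ DD  (constrained at step 1)
    D ↦ DA  (constrained at step 1)

A->BD, B->C, C->DD, D->DA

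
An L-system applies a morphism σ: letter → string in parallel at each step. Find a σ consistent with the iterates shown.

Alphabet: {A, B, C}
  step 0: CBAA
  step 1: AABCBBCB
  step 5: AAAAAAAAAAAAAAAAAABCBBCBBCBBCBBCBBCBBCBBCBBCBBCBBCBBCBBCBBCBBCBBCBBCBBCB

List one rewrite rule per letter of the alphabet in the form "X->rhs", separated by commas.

A->BCB, B->A, C->A

  step 0 ⇒ step 1: CBAA ⇒ A·A·BCB·BCB
    A ↦ BCB
    B ↦ A
    C ↦ A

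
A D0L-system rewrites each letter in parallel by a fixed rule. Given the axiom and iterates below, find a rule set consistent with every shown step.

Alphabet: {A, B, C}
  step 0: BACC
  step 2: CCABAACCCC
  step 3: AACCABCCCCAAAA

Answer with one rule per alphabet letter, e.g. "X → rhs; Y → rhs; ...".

  step 2 ⇒ step 3: CCABAACCCC ⇒ A·A·CC·AB·CC·CC·A·A·A·A
    A ↦ CC
    B ↦ AB
    C ↦ A

A->CC, B->AB, C->A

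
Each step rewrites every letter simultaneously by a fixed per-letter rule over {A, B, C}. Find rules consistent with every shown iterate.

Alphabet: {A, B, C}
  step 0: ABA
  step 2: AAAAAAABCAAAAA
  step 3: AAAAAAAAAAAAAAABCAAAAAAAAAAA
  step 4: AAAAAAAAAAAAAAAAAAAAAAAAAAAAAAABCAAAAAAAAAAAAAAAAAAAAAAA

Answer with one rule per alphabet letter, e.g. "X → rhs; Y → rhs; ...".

A->AA, B->ABC, C->A

  step 3 ⇒ step 4: AAAAAAAAAAAAAAABCAAAAAAAAAAA ⇒ AA·AA·AA·AA·AA·AA·AA·AA·AA·AA·AA·AA·AA·AA·AA·ABC·A·AA·AA·AA·AA·AA·AA·AA·AA·AA·AA·AA
    A ↦ AA
    B ↦ ABC
    C ↦ A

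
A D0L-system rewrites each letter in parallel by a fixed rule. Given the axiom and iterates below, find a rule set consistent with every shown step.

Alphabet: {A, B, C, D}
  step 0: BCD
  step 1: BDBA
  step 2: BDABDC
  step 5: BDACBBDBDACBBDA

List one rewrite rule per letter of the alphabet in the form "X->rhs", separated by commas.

  step 1 ⇒ step 2: BDBA ⇒ BD·A·BD·C
    A ↦ C
    B ↦ BD
    D ↦ A
  step 0 ⇒ step 1: BCD ⇒ BD·B·A
    C ↦ B

A->C, B->BD, C->B, D->A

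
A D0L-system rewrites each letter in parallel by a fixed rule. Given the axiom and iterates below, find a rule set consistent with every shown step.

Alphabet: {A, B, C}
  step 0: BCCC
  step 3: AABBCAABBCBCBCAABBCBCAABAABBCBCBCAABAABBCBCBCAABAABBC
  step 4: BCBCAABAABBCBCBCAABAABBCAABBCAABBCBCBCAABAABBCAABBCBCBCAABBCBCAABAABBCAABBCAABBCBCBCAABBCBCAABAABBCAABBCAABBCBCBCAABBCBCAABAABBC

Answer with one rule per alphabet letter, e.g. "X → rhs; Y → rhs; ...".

  step 3 ⇒ step 4: AABBCAABBCBCBCAABBCBCAABAABBCBCBCAABAABBCBCBCAABAABBC ⇒ BC·BC·AAB·AAB·BC·BC·BC·AAB·AAB·BC·AAB·BC·AAB·BC·BC·BC·AAB·AAB·BC·AAB·BC·BC·BC·AAB·BC·BC·AAB·AAB·BC·AAB·BC·AAB·BC·BC·BC·AAB·BC·BC·AAB·AAB·BC·AAB·BC·AAB·BC·BC·BC·AAB·BC·BC·AAB·AAB·BC
    A ↦ BC
    B ↦ AAB
    C ↦ BC

A->BC, B->AAB, C->BC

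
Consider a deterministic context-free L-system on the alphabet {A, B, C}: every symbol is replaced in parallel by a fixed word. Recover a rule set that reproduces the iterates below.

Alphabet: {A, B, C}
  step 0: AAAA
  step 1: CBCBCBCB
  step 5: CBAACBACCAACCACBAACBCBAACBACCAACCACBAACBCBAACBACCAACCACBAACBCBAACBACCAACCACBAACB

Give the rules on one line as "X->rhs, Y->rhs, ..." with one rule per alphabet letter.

A->CB, B->CCA, C->A

  step 0 ⇒ step 1: AAAA ⇒ CB·CB·CB·CB
    A ↦ CB
    B ↦ CCA  (constrained at step 1)
    C ↦ A  (constrained at step 1)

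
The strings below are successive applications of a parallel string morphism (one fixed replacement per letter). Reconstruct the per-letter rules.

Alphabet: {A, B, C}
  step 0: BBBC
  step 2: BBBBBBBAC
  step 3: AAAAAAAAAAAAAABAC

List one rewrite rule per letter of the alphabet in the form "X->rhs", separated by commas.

  step 2 ⇒ step 3: BBBBBBBAC ⇒ AA·AA·AA·AA·AA·AA·AA·B·AC
    A ↦ B
    B ↦ AA
    C ↦ AC

A->B, B->AA, C->AC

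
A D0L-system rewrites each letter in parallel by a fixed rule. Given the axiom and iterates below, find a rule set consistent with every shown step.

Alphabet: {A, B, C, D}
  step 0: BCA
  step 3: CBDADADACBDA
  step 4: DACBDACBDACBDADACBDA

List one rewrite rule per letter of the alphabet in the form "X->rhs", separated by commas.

  step 3 ⇒ step 4: CBDADADACBDA ⇒ D·A·CB·DA·CB·DA·CB·DA·D·A·CB·DA
    A ↦ DA
    B ↦ A
    C ↦ D
    D ↦ CB

A->DA, B->A, C->D, D->CB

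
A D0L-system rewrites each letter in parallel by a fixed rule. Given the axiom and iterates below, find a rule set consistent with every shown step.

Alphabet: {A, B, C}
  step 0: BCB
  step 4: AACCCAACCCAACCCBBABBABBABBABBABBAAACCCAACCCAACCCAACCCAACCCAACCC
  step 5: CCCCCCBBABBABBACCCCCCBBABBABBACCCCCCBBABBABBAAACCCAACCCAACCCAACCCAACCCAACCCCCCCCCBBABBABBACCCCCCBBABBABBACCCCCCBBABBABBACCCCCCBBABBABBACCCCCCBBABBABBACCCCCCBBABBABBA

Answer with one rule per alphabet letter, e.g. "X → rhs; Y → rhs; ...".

  step 4 ⇒ step 5: AACCCAACCCAACCCBBABBABBABBABBABBAAACCCAACCCAACCCAACCCAACCCAACCC ⇒ CCC·CCC·BBA·BBA·BBA·CCC·CCC·BBA·BBA·BBA·CCC·CCC·BBA·BBA·BBA·A·A·CCC·A·A·CCC·A·A·CCC·A·A·CCC·A·A·CCC·A·A·CCC·CCC·CCC·BBA·BBA·BBA·CCC·CCC·BBA·BBA·BBA·CCC·CCC·BBA·BBA·BBA·CCC·CCC·BBA·BBA·BBA·CCC·CCC·BBA·BBA·BBA·CCC·CCC·BBA·BBA·BBA
    A ↦ CCC
    B ↦ A
    C ↦ BBA

A->CCC, B->A, C->BBA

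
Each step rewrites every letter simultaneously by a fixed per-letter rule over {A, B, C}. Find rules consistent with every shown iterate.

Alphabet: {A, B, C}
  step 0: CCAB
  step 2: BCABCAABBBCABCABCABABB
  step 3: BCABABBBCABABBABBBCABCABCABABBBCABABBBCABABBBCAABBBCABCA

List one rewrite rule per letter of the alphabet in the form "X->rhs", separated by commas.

A->ABB, B->BCA, C->B

  step 2 ⇒ step 3: BCABCAABBBCABCABCABABB ⇒ BCA·B·ABB·BCA·B·ABB·ABB·BCA·BCA·BCA·B·ABB·BCA·B·ABB·BCA·B·ABB·BCA·ABB·BCA·BCA
    A ↦ ABB
    B ↦ BCA
    C ↦ B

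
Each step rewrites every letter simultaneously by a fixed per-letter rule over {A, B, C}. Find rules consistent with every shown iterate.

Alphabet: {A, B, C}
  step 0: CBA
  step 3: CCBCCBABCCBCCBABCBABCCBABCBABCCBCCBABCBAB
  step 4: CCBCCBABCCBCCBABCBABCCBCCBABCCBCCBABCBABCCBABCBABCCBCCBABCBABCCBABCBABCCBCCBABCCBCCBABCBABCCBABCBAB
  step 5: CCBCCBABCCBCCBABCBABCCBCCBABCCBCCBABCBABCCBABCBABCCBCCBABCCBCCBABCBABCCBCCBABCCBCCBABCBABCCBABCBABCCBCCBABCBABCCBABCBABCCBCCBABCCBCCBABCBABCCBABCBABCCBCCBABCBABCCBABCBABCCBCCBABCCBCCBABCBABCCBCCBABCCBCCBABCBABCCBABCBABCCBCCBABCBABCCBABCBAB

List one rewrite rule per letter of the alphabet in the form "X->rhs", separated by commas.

  step 4 ⇒ step 5: CCBCCBABCCBCCBABCBABCCBCCBABCCBCCBABCBABCCBABCBABCCBCCBABCBABCCBABCBABCCBCCBABCCBCCBABCBABCCBABCBAB ⇒ CCB·CCB·AB·CCB·CCB·AB·CB·AB·CCB·CCB·AB·CCB·CCB·AB·CB·AB·CCB·AB·CB·AB·CCB·CCB·AB·CCB·CCB·AB·CB·AB·CCB·CCB·AB·CCB·CCB·AB·CB·AB·CCB·AB·CB·AB·CCB·CCB·AB·CB·AB·CCB·AB·CB·AB·CCB·CCB·AB·CCB·CCB·AB·CB·AB·CCB·AB·CB·AB·CCB·CCB·AB·CB·AB·CCB·AB·CB·AB·CCB·CCB·AB·CCB·CCB·AB·CB·AB·CCB·CCB·AB·CCB·CCB·AB·CB·AB·CCB·AB·CB·AB·CCB·CCB·AB·CB·AB·CCB·AB·CB·AB
    A ↦ CB
    B ↦ AB
    C ↦ CCB

A->CB, B->AB, C->CCB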